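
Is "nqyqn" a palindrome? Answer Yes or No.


Input string: 'nqyqn'
Reversed: 'nqyqn'
Compare pairs: s[0]='n' vs s[4]='n' (match), s[1]='q' vs s[3]='q' (match)
Palindrome: Yes


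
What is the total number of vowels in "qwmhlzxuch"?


Input string: 'qwmhlzxuch'
Operation: count vowels (a, e, i, o, u)
Scan: s[0]='q', s[1]='w', s[2]='m', s[3]='h', s[4]='l', s[5]='z', s[6]='x', s[7]='u' (vowel), s[8]='c', s[9]='h'
Vowels found: 1
Result: 1


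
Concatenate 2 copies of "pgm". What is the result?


Input string: 'pgm'
Operation: repeat 2 times
Concatenation: 'pgm' + 'pgm'
Result: pgmpgm


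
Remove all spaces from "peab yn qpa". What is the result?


Input string: 'peab yn qpa'
Operation: remove all spaces
Words: 'peab', 'yn', 'qpa'
Join without spaces: peabynqpa


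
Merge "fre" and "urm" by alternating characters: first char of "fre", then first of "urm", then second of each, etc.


String 1: 'fre'
String 2: 'urm'
Operation: alternate characters
Pairs: 'f'+'u', 'r'+'r', 'e'+'m'
Result: furrem


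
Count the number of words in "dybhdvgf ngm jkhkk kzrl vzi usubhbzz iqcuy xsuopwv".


Input string: 'dybhdvgf ngm jkhkk kzrl vzi usubhbzz iqcuy xsuopwv'
Operation: split by spaces
Words found: 'dybhdvgf', 'ngm', 'jkhkk', 'kzrl', 'vzi', 'usubhbzz', 'iqcuy', 'xsuopwv'
Word count: 8


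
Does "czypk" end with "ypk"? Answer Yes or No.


Input string: 'czypk'
Suffix to check: 'ypk'
Last 3 characters of input: 'ypk'
Match: True
Result: Yes


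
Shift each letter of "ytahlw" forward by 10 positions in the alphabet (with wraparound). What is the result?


Input: 'ytahlw', shift = 10
Operation: for each letter, (position + 10) mod 26
Mapping: 'y'(24+10=34, 34 mod 26=8)->'i', 't'(19+10=29, 29 mod 26=3)->'d', 'a'(0+10=10)->'k', 'h'(7+10=17)->'r', 'l'(11+10=21)->'v', 'w'(22+10=32, 32 mod 26=6)->'g'
Result: idkrvg


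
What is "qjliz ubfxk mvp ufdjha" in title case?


Input string: 'qjliz ubfxk mvp ufdjha'
Operation: capitalize first letter of each word
Word transformations: 'qjliz'->'Qjliz', 'ubfxk'->'Ubfxk', 'mvp'->'Mvp', 'ufdjha'->'Ufdjha'
Result: Qjliz Ubfxk Mvp Ufdjha


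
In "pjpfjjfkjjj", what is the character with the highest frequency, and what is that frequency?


Input: 'pjpfjjfkjjj'
Operation: tally each character
Counts: 'f':2, 'j':6, 'k':1, 'p':2
Maximum: 'j' appears 6 times


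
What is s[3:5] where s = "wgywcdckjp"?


Input string: 'wgywcdckjp'
Operation: slice [3:5]
Extract characters: s[3]='w', s[4]='c'
Result: wc


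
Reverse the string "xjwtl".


Input string: 'xjwtl'
Operation: reverse character order
Original order: 'x' -> 'j' -> 'w' -> 't' -> 'l'
Reversed order: 'l' -> 't' -> 'w' -> 'j' -> 'x'
Result: ltwjx


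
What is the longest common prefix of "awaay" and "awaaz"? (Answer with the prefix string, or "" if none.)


String 1: 'awaay'
String 2: 'awaaz'
Compare position by position:
pos 0: 'a' vs 'a' match
pos 1: 'w' vs 'w' match
pos 2: 'a' vs 'a' match
pos 3: 'a' vs 'a' match
pos 4: 'y' vs 'z' differ -> stop
Longest common prefix: "awaa" (length 4)


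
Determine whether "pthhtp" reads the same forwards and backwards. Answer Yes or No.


Input string: 'pthhtp'
Reversed: 'pthhtp'
Compare pairs: s[0]='p' vs s[5]='p' (match), s[1]='t' vs s[4]='t' (match), s[2]='h' vs s[3]='h' (match)
Palindrome: Yes


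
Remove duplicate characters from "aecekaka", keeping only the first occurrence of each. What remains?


Input: 'aecekaka'
Operation: keep first occurrence of each character
Scan: s[0]='a' new -> keep; s[1]='e' new -> keep; s[2]='c' new -> keep; s[3]='e' seen -> skip; s[4]='k' new -> keep; s[5]='a' seen -> skip; s[6]='k' seen -> skip; s[7]='a' seen -> skip
Result: aeck


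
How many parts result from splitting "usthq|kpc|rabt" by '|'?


Input string: 'usthq|kpc|rabt'
Delimiter: '|'
Split result: 'usthq', 'kpc', 'rabt'
Number of parts: 3


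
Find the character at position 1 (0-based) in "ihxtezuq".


Input string: 'ihxtezuq'
Operation: get character at index 1
Index mapping: s[0]='i', s[1]='h'
Result: 'h'


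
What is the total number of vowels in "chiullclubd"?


Input string: 'chiullclubd'
Operation: count vowels (a, e, i, o, u)
Scan: s[0]='c', s[1]='h', s[2]='i' (vowel), s[3]='u' (vowel), s[4]='l', s[5]='l', s[6]='c', s[7]='l', s[8]='u' (vowel), s[9]='b', s[10]='d'
Vowels found: 3
Result: 3


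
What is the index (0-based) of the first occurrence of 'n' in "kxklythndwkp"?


Input string: 'kxklythndwkp'
Target: 'n'
Scanning left to right: s[0]='k', s[1]='x', s[2]='k', s[3]='l', s[4]='y', s[5]='t', s[6]='h', s[7]='n'
First match at index: 7


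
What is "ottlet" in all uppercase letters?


Input string: 'ottlet'
Operation: convert each letter to uppercase
Mapping: 'o'->'O', 't'->'T', 't'->'T', 'l'->'L', 'e'->'E', 't'->'T'
Result: OTTLET


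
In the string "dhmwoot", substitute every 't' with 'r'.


Input string: 'dhmwoot'
Operation: replace 't' with 'r'
Positions of 't': 6
After replacement: dhmwoor


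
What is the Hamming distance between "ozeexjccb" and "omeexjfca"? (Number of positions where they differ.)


String 1: 'ozeexjccb'
String 2: 'omeexjfca'
Compare each position: pos 0: 'o'=='o', pos 1: 'z'!='m', pos 2: 'e'=='e', pos 3: 'e'=='e', pos 4: 'x'=='x', pos 5: 'j'=='j', pos 6: 'c'!='f', pos 7: 'c'=='c', pos 8: 'b'!='a'
Differing positions: 3
Hamming distance: 3


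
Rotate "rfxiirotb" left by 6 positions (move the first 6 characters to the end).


Input: 'rfxiirotb', shift = 6
Operation: split at index 6 and swap parts
Front part s[0:6] = 'rfxiir'
Back part s[6:] = 'otb'
Rotated = back + front = 'otb' + 'rfxiir'
Result: otbrfxiir


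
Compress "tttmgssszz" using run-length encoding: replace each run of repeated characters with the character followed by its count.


Input: 'tttmgssszz'
Operation: identify consecutive runs
Runs: 'ttt' -> t3, 'm' -> m1, 'g' -> g1, 'sss' -> s3, 'zz' -> z2
Encoded: t3m1g1s3z2


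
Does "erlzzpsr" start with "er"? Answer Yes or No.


Input string: 'erlzzpsr'
Prefix to check: 'er'
First 2 characters of input: 'er'
Match: True
Result: Yes


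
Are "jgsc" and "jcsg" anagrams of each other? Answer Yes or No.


String 1: 'jgsc' -> sorted: 'cgjs'
String 2: 'jcsg' -> sorted: 'cgjs'
Compare sorted forms: 'cgjs' == 'cgjs'
Anagram: Yes


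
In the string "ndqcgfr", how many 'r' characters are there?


Input string: 'ndqcgfr'
Target character: 'r'
Scan each position: s[6]='r'
Matches found at indices: 6
Total: 1


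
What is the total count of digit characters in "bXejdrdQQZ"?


Input string: 'bXejdrdQQZ'
Operation: count digit characters (0-9)
Scan: 'b', 'X', 'e', 'j', 'd', 'r', 'd', 'Q', 'Q', 'Z'
Digits found: 0
Result: 0


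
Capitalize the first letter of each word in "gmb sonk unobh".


Input string: 'gmb sonk unobh'
Operation: capitalize first letter of each word
Word transformations: 'gmb'->'Gmb', 'sonk'->'Sonk', 'unobh'->'Unobh'
Result: Gmb Sonk Unobh


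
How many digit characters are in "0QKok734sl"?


Input string: '0QKok734sl'
Operation: count digit characters (0-9)
Scan: '0'(digit), 'Q', 'K', 'o', 'k', '7'(digit), '3'(digit), '4'(digit), 's', 'l'
Digits found: 4
Result: 4


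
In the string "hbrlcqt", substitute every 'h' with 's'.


Input string: 'hbrlcqt'
Operation: replace 'h' with 's'
Positions of 'h': 0
After replacement: sbrlcqt


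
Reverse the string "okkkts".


Input string: 'okkkts'
Operation: reverse character order
Original order: 'o' -> 'k' -> 'k' -> 'k' -> 't' -> 's'
Reversed order: 's' -> 't' -> 'k' -> 'k' -> 'k' -> 'o'
Result: stkkko


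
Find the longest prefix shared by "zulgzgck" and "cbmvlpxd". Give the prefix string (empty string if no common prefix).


String 1: 'zulgzgck'
String 2: 'cbmvlpxd'
Compare position by position:
pos 0: 'z' vs 'c' differ -> stop
Longest common prefix: "" (length 0)


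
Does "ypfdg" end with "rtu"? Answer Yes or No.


Input string: 'ypfdg'
Suffix to check: 'rtu'
Last 3 characters of input: 'fdg'
Match: False
Result: No


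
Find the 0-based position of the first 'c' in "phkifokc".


Input string: 'phkifokc'
Target: 'c'
Scanning left to right: s[0]='p', s[1]='h', s[2]='k', s[3]='i', s[4]='f', s[5]='o', s[6]='k', s[7]='c'
First match at index: 7


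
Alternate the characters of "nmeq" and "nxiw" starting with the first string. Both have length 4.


String 1: 'nmeq'
String 2: 'nxiw'
Operation: alternate characters
Pairs: 'n'+'n', 'm'+'x', 'e'+'i', 'q'+'w'
Result: nnmxeiqw


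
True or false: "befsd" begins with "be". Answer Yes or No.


Input string: 'befsd'
Prefix to check: 'be'
First 2 characters of input: 'be'
Match: True
Result: Yes


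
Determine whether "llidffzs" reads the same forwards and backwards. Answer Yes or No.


Input string: 'llidffzs'
Reversed: 'szffdill'
Compare pairs: s[0]='l' vs s[7]='s' (mismatch), s[1]='l' vs s[6]='z' (mismatch), s[2]='i' vs s[5]='f' (mismatch), s[3]='d' vs s[4]='f' (mismatch)
Palindrome: No


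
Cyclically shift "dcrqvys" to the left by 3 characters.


Input: 'dcrqvys', shift = 3
Operation: split at index 3 and swap parts
Front part s[0:3] = 'dcr'
Back part s[3:] = 'qvys'
Rotated = back + front = 'qvys' + 'dcr'
Result: qvysdcr


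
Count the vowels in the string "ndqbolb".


Input string: 'ndqbolb'
Operation: count vowels (a, e, i, o, u)
Scan: s[0]='n', s[1]='d', s[2]='q', s[3]='b', s[4]='o' (vowel), s[5]='l', s[6]='b'
Vowels found: 1
Result: 1


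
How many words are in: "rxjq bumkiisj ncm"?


Input string: 'rxjq bumkiisj ncm'
Operation: split by spaces
Words found: 'rxjq', 'bumkiisj', 'ncm'
Word count: 3


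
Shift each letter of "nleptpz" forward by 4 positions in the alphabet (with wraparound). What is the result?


Input: 'nleptpz', shift = 4
Operation: for each letter, (position + 4) mod 26
Mapping: 'n'(13+4=17)->'r', 'l'(11+4=15)->'p', 'e'(4+4=8)->'i', 'p'(15+4=19)->'t', 't'(19+4=23)->'x', 'p'(15+4=19)->'t', 'z'(25+4=29, 29 mod 26=3)->'d'
Result: rpitxtd


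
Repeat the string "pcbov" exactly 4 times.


Input string: 'pcbov'
Operation: repeat 4 times
Concatenation: 'pcbov' + 'pcbov' + 'pcbov' + 'pcbov'
Result: pcbovpcbovpcbovpcbov


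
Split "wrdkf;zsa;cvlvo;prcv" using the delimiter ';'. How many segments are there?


Input string: 'wrdkf;zsa;cvlvo;prcv'
Delimiter: ';'
Split result: 'wrdkf', 'zsa', 'cvlvo', 'prcv'
Number of parts: 4


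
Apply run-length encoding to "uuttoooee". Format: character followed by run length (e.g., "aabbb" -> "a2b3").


Input: 'uuttoooee'
Operation: identify consecutive runs
Runs: 'uu' -> u2, 'tt' -> t2, 'ooo' -> o3, 'ee' -> e2
Encoded: u2t2o3e2


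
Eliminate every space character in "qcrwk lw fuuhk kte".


Input string: 'qcrwk lw fuuhk kte'
Operation: remove all spaces
Words: 'qcrwk', 'lw', 'fuuhk', 'kte'
Join without spaces: qcrwklwfuuhkkte


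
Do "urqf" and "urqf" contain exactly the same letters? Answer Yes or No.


String 1: 'urqf' -> sorted: 'fqru'
String 2: 'urqf' -> sorted: 'fqru'
Compare sorted forms: 'fqru' == 'fqru'
Anagram: Yes


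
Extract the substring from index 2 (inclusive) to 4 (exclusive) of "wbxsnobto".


Input string: 'wbxsnobto'
Operation: slice [2:4]
Extract characters: s[2]='x', s[3]='s'
Result: xs


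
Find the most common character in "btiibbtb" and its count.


Input: 'btiibbtb'
Operation: tally each character
Counts: 'b':4, 'i':2, 't':2
Maximum: 'b' appears 4 times


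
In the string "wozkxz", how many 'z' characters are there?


Input string: 'wozkxz'
Target character: 'z'
Scan each position: s[2]='z', s[5]='z'
Matches found at indices: 2, 5
Total: 2


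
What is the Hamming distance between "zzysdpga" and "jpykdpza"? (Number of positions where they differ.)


String 1: 'zzysdpga'
String 2: 'jpykdpza'
Compare each position: pos 0: 'z'!='j', pos 1: 'z'!='p', pos 2: 'y'=='y', pos 3: 's'!='k', pos 4: 'd'=='d', pos 5: 'p'=='p', pos 6: 'g'!='z', pos 7: 'a'=='a'
Differing positions: 4
Hamming distance: 4


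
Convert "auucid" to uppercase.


Input string: 'auucid'
Operation: convert each letter to uppercase
Mapping: 'a'->'A', 'u'->'U', 'u'->'U', 'c'->'C', 'i'->'I', 'd'->'D'
Result: AUUCID


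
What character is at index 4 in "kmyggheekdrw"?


Input string: 'kmyggheekdrw'
Operation: get character at index 4
Index mapping: s[0]='k', s[1]='m', s[2]='y', s[3]='g', s[4]='g'
Result: 'g'


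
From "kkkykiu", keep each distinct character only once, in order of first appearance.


Input: 'kkkykiu'
Operation: keep first occurrence of each character
Scan: s[0]='k' new -> keep; s[1]='k' seen -> skip; s[2]='k' seen -> skip; s[3]='y' new -> keep; s[4]='k' seen -> skip; s[5]='i' new -> keep; s[6]='u' new -> keep
Result: kyiu


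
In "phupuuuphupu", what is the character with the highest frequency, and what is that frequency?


Input: 'phupuuuphupu'
Operation: tally each character
Counts: 'h':2, 'p':4, 'u':6
Maximum: 'u' appears 6 times


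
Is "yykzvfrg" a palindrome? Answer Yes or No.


Input string: 'yykzvfrg'
Reversed: 'grfvzkyy'
Compare pairs: s[0]='y' vs s[7]='g' (mismatch), s[1]='y' vs s[6]='r' (mismatch), s[2]='k' vs s[5]='f' (mismatch), s[3]='z' vs s[4]='v' (mismatch)
Palindrome: No


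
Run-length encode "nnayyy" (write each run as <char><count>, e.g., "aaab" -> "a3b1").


Input: 'nnayyy'
Operation: identify consecutive runs
Runs: 'nn' -> n2, 'a' -> a1, 'yyy' -> y3
Encoded: n2a1y3


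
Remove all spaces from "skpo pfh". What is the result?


Input string: 'skpo pfh'
Operation: remove all spaces
Words: 'skpo', 'pfh'
Join without spaces: skpopfh


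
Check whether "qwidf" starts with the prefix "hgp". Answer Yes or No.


Input string: 'qwidf'
Prefix to check: 'hgp'
First 3 characters of input: 'qwi'
Match: False
Result: No


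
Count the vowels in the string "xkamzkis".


Input string: 'xkamzkis'
Operation: count vowels (a, e, i, o, u)
Scan: s[0]='x', s[1]='k', s[2]='a' (vowel), s[3]='m', s[4]='z', s[5]='k', s[6]='i' (vowel), s[7]='s'
Vowels found: 2
Result: 2


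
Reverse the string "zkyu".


Input string: 'zkyu'
Operation: reverse character order
Original order: 'z' -> 'k' -> 'y' -> 'u'
Reversed order: 'u' -> 'y' -> 'k' -> 'z'
Result: uykz


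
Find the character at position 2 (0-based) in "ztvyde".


Input string: 'ztvyde'
Operation: get character at index 2
Index mapping: s[0]='z', s[1]='t', s[2]='v'
Result: 'v'


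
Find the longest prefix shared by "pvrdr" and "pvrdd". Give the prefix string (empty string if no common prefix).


String 1: 'pvrdr'
String 2: 'pvrdd'
Compare position by position:
pos 0: 'p' vs 'p' match
pos 1: 'v' vs 'v' match
pos 2: 'r' vs 'r' match
pos 3: 'd' vs 'd' match
pos 4: 'r' vs 'd' differ -> stop
Longest common prefix: "pvrd" (length 4)


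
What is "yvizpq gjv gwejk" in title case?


Input string: 'yvizpq gjv gwejk'
Operation: capitalize first letter of each word
Word transformations: 'yvizpq'->'Yvizpq', 'gjv'->'Gjv', 'gwejk'->'Gwejk'
Result: Yvizpq Gjv Gwejk


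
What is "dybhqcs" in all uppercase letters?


Input string: 'dybhqcs'
Operation: convert each letter to uppercase
Mapping: 'd'->'D', 'y'->'Y', 'b'->'B', 'h'->'H', 'q'->'Q', 'c'->'C', 's'->'S'
Result: DYBHQCS


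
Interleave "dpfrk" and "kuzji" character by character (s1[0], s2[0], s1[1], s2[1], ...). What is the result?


String 1: 'dpfrk'
String 2: 'kuzji'
Operation: alternate characters
Pairs: 'd'+'k', 'p'+'u', 'f'+'z', 'r'+'j', 'k'+'i'
Result: dkpufzrjki


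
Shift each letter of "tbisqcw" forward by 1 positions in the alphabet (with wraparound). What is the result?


Input: 'tbisqcw', shift = 1
Operation: for each letter, (position + 1) mod 26
Mapping: 't'(19+1=20)->'u', 'b'(1+1=2)->'c', 'i'(8+1=9)->'j', 's'(18+1=19)->'t', 'q'(16+1=17)->'r', 'c'(2+1=3)->'d', 'w'(22+1=23)->'x'
Result: ucjtrdx


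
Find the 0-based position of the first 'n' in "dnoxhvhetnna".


Input string: 'dnoxhvhetnna'
Target: 'n'
Scanning left to right: s[0]='d', s[1]='n'
First match at index: 1


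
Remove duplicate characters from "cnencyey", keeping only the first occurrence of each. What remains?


Input: 'cnencyey'
Operation: keep first occurrence of each character
Scan: s[0]='c' new -> keep; s[1]='n' new -> keep; s[2]='e' new -> keep; s[3]='n' seen -> skip; s[4]='c' seen -> skip; s[5]='y' new -> keep; s[6]='e' seen -> skip; s[7]='y' seen -> skip
Result: cney


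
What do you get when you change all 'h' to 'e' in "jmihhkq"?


Input string: 'jmihhkq'
Operation: replace 'h' with 'e'
Positions of 'h': 3, 4
After replacement: jmieekq


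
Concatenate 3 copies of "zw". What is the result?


Input string: 'zw'
Operation: repeat 3 times
Concatenation: 'zw' + 'zw' + 'zw'
Result: zwzwzw


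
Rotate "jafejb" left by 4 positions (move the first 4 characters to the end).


Input: 'jafejb', shift = 4
Operation: split at index 4 and swap parts
Front part s[0:4] = 'jafe'
Back part s[4:] = 'jb'
Rotated = back + front = 'jb' + 'jafe'
Result: jbjafe


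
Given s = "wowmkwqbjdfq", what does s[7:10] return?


Input string: 'wowmkwqbjdfq'
Operation: slice [7:10]
Extract characters: s[7]='b', s[8]='j', s[9]='d'
Result: bjd


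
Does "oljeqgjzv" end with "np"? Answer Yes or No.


Input string: 'oljeqgjzv'
Suffix to check: 'np'
Last 2 characters of input: 'zv'
Match: False
Result: No


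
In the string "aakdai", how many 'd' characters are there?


Input string: 'aakdai'
Target character: 'd'
Scan each position: s[3]='d'
Matches found at indices: 3
Total: 1


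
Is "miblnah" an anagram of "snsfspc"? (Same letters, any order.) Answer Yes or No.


String 1: 'snsfspc' -> sorted: 'cfnpsss'
String 2: 'miblnah' -> sorted: 'abhilmn'
Compare sorted forms: 'cfnpsss' != 'abhilmn'
Anagram: No


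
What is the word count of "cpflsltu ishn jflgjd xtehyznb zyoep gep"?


Input string: 'cpflsltu ishn jflgjd xtehyznb zyoep gep'
Operation: split by spaces
Words found: 'cpflsltu', 'ishn', 'jflgjd', 'xtehyznb', 'zyoep', 'gep'
Word count: 6


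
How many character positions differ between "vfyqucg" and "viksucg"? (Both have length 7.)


String 1: 'vfyqucg'
String 2: 'viksucg'
Compare each position: pos 0: 'v'=='v', pos 1: 'f'!='i', pos 2: 'y'!='k', pos 3: 'q'!='s', pos 4: 'u'=='u', pos 5: 'c'=='c', pos 6: 'g'=='g'
Differing positions: 3
Hamming distance: 3


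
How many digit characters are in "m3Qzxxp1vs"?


Input string: 'm3Qzxxp1vs'
Operation: count digit characters (0-9)
Scan: 'm', '3'(digit), 'Q', 'z', 'x', 'x', 'p', '1'(digit), 'v', 's'
Digits found: 2
Result: 2


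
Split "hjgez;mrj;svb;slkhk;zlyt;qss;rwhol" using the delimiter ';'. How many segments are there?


Input string: 'hjgez;mrj;svb;slkhk;zlyt;qss;rwhol'
Delimiter: ';'
Split result: 'hjgez', 'mrj', 'svb', 'slkhk', 'zlyt', 'qss', 'rwhol'
Number of parts: 7


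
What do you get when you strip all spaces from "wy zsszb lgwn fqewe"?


Input string: 'wy zsszb lgwn fqewe'
Operation: remove all spaces
Words: 'wy', 'zsszb', 'lgwn', 'fqewe'
Join without spaces: wyzsszblgwnfqewe


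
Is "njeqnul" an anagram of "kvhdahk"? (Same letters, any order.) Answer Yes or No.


String 1: 'kvhdahk' -> sorted: 'adhhkkv'
String 2: 'njeqnul' -> sorted: 'ejlnnqu'
Compare sorted forms: 'adhhkkv' != 'ejlnnqu'
Anagram: No


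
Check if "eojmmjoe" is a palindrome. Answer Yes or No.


Input string: 'eojmmjoe'
Reversed: 'eojmmjoe'
Compare pairs: s[0]='e' vs s[7]='e' (match), s[1]='o' vs s[6]='o' (match), s[2]='j' vs s[5]='j' (match), s[3]='m' vs s[4]='m' (match)
Palindrome: Yes


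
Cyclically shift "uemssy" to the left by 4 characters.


Input: 'uemssy', shift = 4
Operation: split at index 4 and swap parts
Front part s[0:4] = 'uems'
Back part s[4:] = 'sy'
Rotated = back + front = 'sy' + 'uems'
Result: syuems


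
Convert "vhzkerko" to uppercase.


Input string: 'vhzkerko'
Operation: convert each letter to uppercase
Mapping: 'v'->'V', 'h'->'H', 'z'->'Z', 'k'->'K', 'e'->'E', 'r'->'R', 'k'->'K', 'o'->'O'
Result: VHZKERKO


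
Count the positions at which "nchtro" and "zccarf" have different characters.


String 1: 'nchtro'
String 2: 'zccarf'
Compare each position: pos 0: 'n'!='z', pos 1: 'c'=='c', pos 2: 'h'!='c', pos 3: 't'!='a', pos 4: 'r'=='r', pos 5: 'o'!='f'
Differing positions: 4
Hamming distance: 4


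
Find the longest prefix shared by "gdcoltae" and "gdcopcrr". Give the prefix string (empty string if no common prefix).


String 1: 'gdcoltae'
String 2: 'gdcopcrr'
Compare position by position:
pos 0: 'g' vs 'g' match
pos 1: 'd' vs 'd' match
pos 2: 'c' vs 'c' match
pos 3: 'o' vs 'o' match
pos 4: 'l' vs 'p' differ -> stop
Longest common prefix: "gdco" (length 4)


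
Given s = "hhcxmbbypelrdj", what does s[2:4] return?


Input string: 'hhcxmbbypelrdj'
Operation: slice [2:4]
Extract characters: s[2]='c', s[3]='x'
Result: cx


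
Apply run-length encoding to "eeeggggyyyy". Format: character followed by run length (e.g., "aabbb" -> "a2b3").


Input: 'eeeggggyyyy'
Operation: identify consecutive runs
Runs: 'eee' -> e3, 'gggg' -> g4, 'yyyy' -> y4
Encoded: e3g4y4


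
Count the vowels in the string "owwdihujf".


Input string: 'owwdihujf'
Operation: count vowels (a, e, i, o, u)
Scan: s[0]='o' (vowel), s[1]='w', s[2]='w', s[3]='d', s[4]='i' (vowel), s[5]='h', s[6]='u' (vowel), s[7]='j', s[8]='f'
Vowels found: 3
Result: 3


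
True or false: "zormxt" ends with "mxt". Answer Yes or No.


Input string: 'zormxt'
Suffix to check: 'mxt'
Last 3 characters of input: 'mxt'
Match: True
Result: Yes


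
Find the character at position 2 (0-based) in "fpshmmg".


Input string: 'fpshmmg'
Operation: get character at index 2
Index mapping: s[0]='f', s[1]='p', s[2]='s'
Result: 's'


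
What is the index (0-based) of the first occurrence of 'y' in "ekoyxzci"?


Input string: 'ekoyxzci'
Target: 'y'
Scanning left to right: s[0]='e', s[1]='k', s[2]='o', s[3]='y'
First match at index: 3


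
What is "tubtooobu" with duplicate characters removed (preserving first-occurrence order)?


Input: 'tubtooobu'
Operation: keep first occurrence of each character
Scan: s[0]='t' new -> keep; s[1]='u' new -> keep; s[2]='b' new -> keep; s[3]='t' seen -> skip; s[4]='o' new -> keep; s[5]='o' seen -> skip; s[6]='o' seen -> skip; s[7]='b' seen -> skip; s[8]='u' seen -> skip
Result: tubo


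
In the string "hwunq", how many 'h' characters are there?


Input string: 'hwunq'
Target character: 'h'
Scan each position: s[0]='h'
Matches found at indices: 0
Total: 1


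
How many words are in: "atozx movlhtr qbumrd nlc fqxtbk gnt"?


Input string: 'atozx movlhtr qbumrd nlc fqxtbk gnt'
Operation: split by spaces
Words found: 'atozx', 'movlhtr', 'qbumrd', 'nlc', 'fqxtbk', 'gnt'
Word count: 6


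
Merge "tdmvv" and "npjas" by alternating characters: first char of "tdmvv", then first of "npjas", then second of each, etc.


String 1: 'tdmvv'
String 2: 'npjas'
Operation: alternate characters
Pairs: 't'+'n', 'd'+'p', 'm'+'j', 'v'+'a', 'v'+'s'
Result: tndpmjvavs


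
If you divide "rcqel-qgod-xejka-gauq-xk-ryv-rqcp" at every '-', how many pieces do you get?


Input string: 'rcqel-qgod-xejka-gauq-xk-ryv-rqcp'
Delimiter: '-'
Split result: 'rcqel', 'qgod', 'xejka', 'gauq', 'xk', 'ryv', 'rqcp'
Number of parts: 7


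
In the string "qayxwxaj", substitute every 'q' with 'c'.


Input string: 'qayxwxaj'
Operation: replace 'q' with 'c'
Positions of 'q': 0
After replacement: cayxwxaj


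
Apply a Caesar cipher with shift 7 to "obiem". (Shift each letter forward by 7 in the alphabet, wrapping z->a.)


Input: 'obiem', shift = 7
Operation: for each letter, (position + 7) mod 26
Mapping: 'o'(14+7=21)->'v', 'b'(1+7=8)->'i', 'i'(8+7=15)->'p', 'e'(4+7=11)->'l', 'm'(12+7=19)->'t'
Result: viplt


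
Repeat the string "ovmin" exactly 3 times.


Input string: 'ovmin'
Operation: repeat 3 times
Concatenation: 'ovmin' + 'ovmin' + 'ovmin'
Result: ovminovminovmin


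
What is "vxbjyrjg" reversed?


Input string: 'vxbjyrjg'
Operation: reverse character order
Original order: 'v' -> 'x' -> 'b' -> 'j' -> 'y' -> 'r' -> 'j' -> 'g'
Reversed order: 'g' -> 'j' -> 'r' -> 'y' -> 'j' -> 'b' -> 'x' -> 'v'
Result: gjryjbxv


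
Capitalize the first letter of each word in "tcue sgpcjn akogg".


Input string: 'tcue sgpcjn akogg'
Operation: capitalize first letter of each word
Word transformations: 'tcue'->'Tcue', 'sgpcjn'->'Sgpcjn', 'akogg'->'Akogg'
Result: Tcue Sgpcjn Akogg


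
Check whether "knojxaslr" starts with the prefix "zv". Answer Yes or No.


Input string: 'knojxaslr'
Prefix to check: 'zv'
First 2 characters of input: 'kn'
Match: False
Result: No


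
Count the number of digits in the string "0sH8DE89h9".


Input string: '0sH8DE89h9'
Operation: count digit characters (0-9)
Scan: '0'(digit), 's', 'H', '8'(digit), 'D', 'E', '8'(digit), '9'(digit), 'h', '9'(digit)
Digits found: 5
Result: 5


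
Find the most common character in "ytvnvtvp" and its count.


Input: 'ytvnvtvp'
Operation: tally each character
Counts: 'n':1, 'p':1, 't':2, 'v':3, 'y':1
Maximum: 'v' appears 3 times


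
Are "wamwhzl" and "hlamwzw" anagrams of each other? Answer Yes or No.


String 1: 'wamwhzl' -> sorted: 'ahlmwwz'
String 2: 'hlamwzw' -> sorted: 'ahlmwwz'
Compare sorted forms: 'ahlmwwz' == 'ahlmwwz'
Anagram: Yes


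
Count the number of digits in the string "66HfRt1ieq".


Input string: '66HfRt1ieq'
Operation: count digit characters (0-9)
Scan: '6'(digit), '6'(digit), 'H', 'f', 'R', 't', '1'(digit), 'i', 'e', 'q'
Digits found: 3
Result: 3


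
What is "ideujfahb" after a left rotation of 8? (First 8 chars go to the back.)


Input: 'ideujfahb', shift = 8
Operation: split at index 8 and swap parts
Front part s[0:8] = 'ideujfah'
Back part s[8:] = 'b'
Rotated = back + front = 'b' + 'ideujfah'
Result: bideujfah


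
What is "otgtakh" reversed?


Input string: 'otgtakh'
Operation: reverse character order
Original order: 'o' -> 't' -> 'g' -> 't' -> 'a' -> 'k' -> 'h'
Reversed order: 'h' -> 'k' -> 'a' -> 't' -> 'g' -> 't' -> 'o'
Result: hkatgto


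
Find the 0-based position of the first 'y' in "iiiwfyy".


Input string: 'iiiwfyy'
Target: 'y'
Scanning left to right: s[0]='i', s[1]='i', s[2]='i', s[3]='w', s[4]='f', s[5]='y'
First match at index: 5


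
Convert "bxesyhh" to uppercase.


Input string: 'bxesyhh'
Operation: convert each letter to uppercase
Mapping: 'b'->'B', 'x'->'X', 'e'->'E', 's'->'S', 'y'->'Y', 'h'->'H', 'h'->'H'
Result: BXESYHH


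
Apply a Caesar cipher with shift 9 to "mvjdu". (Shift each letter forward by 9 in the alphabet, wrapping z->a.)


Input: 'mvjdu', shift = 9
Operation: for each letter, (position + 9) mod 26
Mapping: 'm'(12+9=21)->'v', 'v'(21+9=30, 30 mod 26=4)->'e', 'j'(9+9=18)->'s', 'd'(3+9=12)->'m', 'u'(20+9=29, 29 mod 26=3)->'d'
Result: vesmd


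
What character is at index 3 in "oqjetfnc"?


Input string: 'oqjetfnc'
Operation: get character at index 3
Index mapping: s[0]='o', s[1]='q', s[2]='j', s[3]='e'
Result: 'e'


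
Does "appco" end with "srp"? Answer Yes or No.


Input string: 'appco'
Suffix to check: 'srp'
Last 3 characters of input: 'pco'
Match: False
Result: No


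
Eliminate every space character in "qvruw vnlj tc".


Input string: 'qvruw vnlj tc'
Operation: remove all spaces
Words: 'qvruw', 'vnlj', 'tc'
Join without spaces: qvruwvnljtc


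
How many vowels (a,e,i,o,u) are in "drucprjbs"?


Input string: 'drucprjbs'
Operation: count vowels (a, e, i, o, u)
Scan: s[0]='d', s[1]='r', s[2]='u' (vowel), s[3]='c', s[4]='p', s[5]='r', s[6]='j', s[7]='b', s[8]='s'
Vowels found: 1
Result: 1


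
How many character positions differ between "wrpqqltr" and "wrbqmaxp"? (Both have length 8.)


String 1: 'wrpqqltr'
String 2: 'wrbqmaxp'
Compare each position: pos 0: 'w'=='w', pos 1: 'r'=='r', pos 2: 'p'!='b', pos 3: 'q'=='q', pos 4: 'q'!='m', pos 5: 'l'!='a', pos 6: 't'!='x', pos 7: 'r'!='p'
Differing positions: 5
Hamming distance: 5


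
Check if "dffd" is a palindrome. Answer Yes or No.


Input string: 'dffd'
Reversed: 'dffd'
Compare pairs: s[0]='d' vs s[3]='d' (match), s[1]='f' vs s[2]='f' (match)
Palindrome: Yes


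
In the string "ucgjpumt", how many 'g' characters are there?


Input string: 'ucgjpumt'
Target character: 'g'
Scan each position: s[2]='g'
Matches found at indices: 2
Total: 1


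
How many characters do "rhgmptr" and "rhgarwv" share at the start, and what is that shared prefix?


String 1: 'rhgmptr'
String 2: 'rhgarwv'
Compare position by position:
pos 0: 'r' vs 'r' match
pos 1: 'h' vs 'h' match
pos 2: 'g' vs 'g' match
pos 3: 'm' vs 'a' differ -> stop
Longest common prefix: "rhg" (length 3)


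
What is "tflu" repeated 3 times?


Input string: 'tflu'
Operation: repeat 3 times
Concatenation: 'tflu' + 'tflu' + 'tflu'
Result: tflutflutflu


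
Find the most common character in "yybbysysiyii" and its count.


Input: 'yybbysysiyii'
Operation: tally each character
Counts: 'b':2, 'i':3, 's':2, 'y':5
Maximum: 'y' appears 5 times


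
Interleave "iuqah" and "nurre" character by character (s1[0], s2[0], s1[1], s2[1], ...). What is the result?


String 1: 'iuqah'
String 2: 'nurre'
Operation: alternate characters
Pairs: 'i'+'n', 'u'+'u', 'q'+'r', 'a'+'r', 'h'+'e'
Result: inuuqrarhe


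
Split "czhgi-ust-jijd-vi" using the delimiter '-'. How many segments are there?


Input string: 'czhgi-ust-jijd-vi'
Delimiter: '-'
Split result: 'czhgi', 'ust', 'jijd', 'vi'
Number of parts: 4


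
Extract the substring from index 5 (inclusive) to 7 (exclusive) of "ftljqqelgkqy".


Input string: 'ftljqqelgkqy'
Operation: slice [5:7]
Extract characters: s[5]='q', s[6]='e'
Result: qe


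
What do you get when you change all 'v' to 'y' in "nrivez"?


Input string: 'nrivez'
Operation: replace 'v' with 'y'
Positions of 'v': 3
After replacement: nriyez


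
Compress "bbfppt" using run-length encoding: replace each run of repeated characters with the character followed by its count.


Input: 'bbfppt'
Operation: identify consecutive runs
Runs: 'bb' -> b2, 'f' -> f1, 'pp' -> p2, 't' -> t1
Encoded: b2f1p2t1


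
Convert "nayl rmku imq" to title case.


Input string: 'nayl rmku imq'
Operation: capitalize first letter of each word
Word transformations: 'nayl'->'Nayl', 'rmku'->'Rmku', 'imq'->'Imq'
Result: Nayl Rmku Imq


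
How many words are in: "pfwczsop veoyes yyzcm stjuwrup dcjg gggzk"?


Input string: 'pfwczsop veoyes yyzcm stjuwrup dcjg gggzk'
Operation: split by spaces
Words found: 'pfwczsop', 'veoyes', 'yyzcm', 'stjuwrup', 'dcjg', 'gggzk'
Word count: 6


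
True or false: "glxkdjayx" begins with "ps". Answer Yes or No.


Input string: 'glxkdjayx'
Prefix to check: 'ps'
First 2 characters of input: 'gl'
Match: False
Result: No


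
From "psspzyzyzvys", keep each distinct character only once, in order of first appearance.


Input: 'psspzyzyzvys'
Operation: keep first occurrence of each character
Scan: s[0]='p' new -> keep; s[1]='s' new -> keep; s[2]='s' seen -> skip; s[3]='p' seen -> skip; s[4]='z' new -> keep; s[5]='y' new -> keep; s[6]='z' seen -> skip; s[7]='y' seen -> skip; s[8]='z' seen -> skip; s[9]='v' new -> keep; s[10]='y' seen -> skip; s[11]='s' seen -> skip
Result: pszyv


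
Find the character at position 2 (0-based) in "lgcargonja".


Input string: 'lgcargonja'
Operation: get character at index 2
Index mapping: s[0]='l', s[1]='g', s[2]='c'
Result: 'c'


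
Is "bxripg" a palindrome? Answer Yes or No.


Input string: 'bxripg'
Reversed: 'gpirxb'
Compare pairs: s[0]='b' vs s[5]='g' (mismatch), s[1]='x' vs s[4]='p' (mismatch), s[2]='r' vs s[3]='i' (mismatch)
Palindrome: No


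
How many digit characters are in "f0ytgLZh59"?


Input string: 'f0ytgLZh59'
Operation: count digit characters (0-9)
Scan: 'f', '0'(digit), 'y', 't', 'g', 'L', 'Z', 'h', '5'(digit), '9'(digit)
Digits found: 3
Result: 3


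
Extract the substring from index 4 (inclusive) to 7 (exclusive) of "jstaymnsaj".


Input string: 'jstaymnsaj'
Operation: slice [4:7]
Extract characters: s[4]='y', s[5]='m', s[6]='n'
Result: ymn


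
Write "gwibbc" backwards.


Input string: 'gwibbc'
Operation: reverse character order
Original order: 'g' -> 'w' -> 'i' -> 'b' -> 'b' -> 'c'
Reversed order: 'c' -> 'b' -> 'b' -> 'i' -> 'w' -> 'g'
Result: cbbiwg


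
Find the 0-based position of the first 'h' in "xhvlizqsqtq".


Input string: 'xhvlizqsqtq'
Target: 'h'
Scanning left to right: s[0]='x', s[1]='h'
First match at index: 1


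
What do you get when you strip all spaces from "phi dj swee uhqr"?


Input string: 'phi dj swee uhqr'
Operation: remove all spaces
Words: 'phi', 'dj', 'swee', 'uhqr'
Join without spaces: phidjsweeuhqr


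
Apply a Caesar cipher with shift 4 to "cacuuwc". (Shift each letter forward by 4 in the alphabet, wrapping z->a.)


Input: 'cacuuwc', shift = 4
Operation: for each letter, (position + 4) mod 26
Mapping: 'c'(2+4=6)->'g', 'a'(0+4=4)->'e', 'c'(2+4=6)->'g', 'u'(20+4=24)->'y', 'u'(20+4=24)->'y', 'w'(22+4=26, 26 mod 26=0)->'a', 'c'(2+4=6)->'g'
Result: gegyyag


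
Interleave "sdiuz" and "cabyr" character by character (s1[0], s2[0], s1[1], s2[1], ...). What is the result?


String 1: 'sdiuz'
String 2: 'cabyr'
Operation: alternate characters
Pairs: 's'+'c', 'd'+'a', 'i'+'b', 'u'+'y', 'z'+'r'
Result: scdaibuyzr


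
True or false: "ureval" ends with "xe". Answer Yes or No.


Input string: 'ureval'
Suffix to check: 'xe'
Last 2 characters of input: 'al'
Match: False
Result: No


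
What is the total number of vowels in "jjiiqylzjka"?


Input string: 'jjiiqylzjka'
Operation: count vowels (a, e, i, o, u)
Scan: s[0]='j', s[1]='j', s[2]='i' (vowel), s[3]='i' (vowel), s[4]='q', s[5]='y', s[6]='l', s[7]='z', s[8]='j', s[9]='k', s[10]='a' (vowel)
Vowels found: 3
Result: 3


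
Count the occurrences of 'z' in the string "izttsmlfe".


Input string: 'izttsmlfe'
Target character: 'z'
Scan each position: s[1]='z'
Matches found at indices: 1
Total: 1


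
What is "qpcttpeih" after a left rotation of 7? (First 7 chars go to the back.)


Input: 'qpcttpeih', shift = 7
Operation: split at index 7 and swap parts
Front part s[0:7] = 'qpcttpe'
Back part s[7:] = 'ih'
Rotated = back + front = 'ih' + 'qpcttpe'
Result: ihqpcttpe


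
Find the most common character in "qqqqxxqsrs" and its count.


Input: 'qqqqxxqsrs'
Operation: tally each character
Counts: 'q':5, 'r':1, 's':2, 'x':2
Maximum: 'q' appears 5 times


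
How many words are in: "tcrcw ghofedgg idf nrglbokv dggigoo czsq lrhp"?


Input string: 'tcrcw ghofedgg idf nrglbokv dggigoo czsq lrhp'
Operation: split by spaces
Words found: 'tcrcw', 'ghofedgg', 'idf', 'nrglbokv', 'dggigoo', 'czsq', 'lrhp'
Word count: 7


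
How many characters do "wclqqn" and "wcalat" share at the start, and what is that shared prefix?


String 1: 'wclqqn'
String 2: 'wcalat'
Compare position by position:
pos 0: 'w' vs 'w' match
pos 1: 'c' vs 'c' match
pos 2: 'l' vs 'a' differ -> stop
Longest common prefix: "wc" (length 2)


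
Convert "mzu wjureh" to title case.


Input string: 'mzu wjureh'
Operation: capitalize first letter of each word
Word transformations: 'mzu'->'Mzu', 'wjureh'->'Wjureh'
Result: Mzu Wjureh


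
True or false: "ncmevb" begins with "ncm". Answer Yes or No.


Input string: 'ncmevb'
Prefix to check: 'ncm'
First 3 characters of input: 'ncm'
Match: True
Result: Yes


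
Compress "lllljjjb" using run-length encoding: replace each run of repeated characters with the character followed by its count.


Input: 'lllljjjb'
Operation: identify consecutive runs
Runs: 'llll' -> l4, 'jjj' -> j3, 'b' -> b1
Encoded: l4j3b1


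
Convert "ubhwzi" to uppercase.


Input string: 'ubhwzi'
Operation: convert each letter to uppercase
Mapping: 'u'->'U', 'b'->'B', 'h'->'H', 'w'->'W', 'z'->'Z', 'i'->'I'
Result: UBHWZI


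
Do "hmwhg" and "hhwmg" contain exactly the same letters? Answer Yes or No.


String 1: 'hmwhg' -> sorted: 'ghhmw'
String 2: 'hhwmg' -> sorted: 'ghhmw'
Compare sorted forms: 'ghhmw' == 'ghhmw'
Anagram: Yes


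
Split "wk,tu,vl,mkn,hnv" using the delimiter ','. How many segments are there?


Input string: 'wk,tu,vl,mkn,hnv'
Delimiter: ','
Split result: 'wk', 'tu', 'vl', 'mkn', 'hnv'
Number of parts: 5


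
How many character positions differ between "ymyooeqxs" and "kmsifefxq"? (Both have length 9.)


String 1: 'ymyooeqxs'
String 2: 'kmsifefxq'
Compare each position: pos 0: 'y'!='k', pos 1: 'm'=='m', pos 2: 'y'!='s', pos 3: 'o'!='i', pos 4: 'o'!='f', pos 5: 'e'=='e', pos 6: 'q'!='f', pos 7: 'x'=='x', pos 8: 's'!='q'
Differing positions: 6
Hamming distance: 6


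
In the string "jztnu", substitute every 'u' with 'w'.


Input string: 'jztnu'
Operation: replace 'u' with 'w'
Positions of 'u': 4
After replacement: jztnw


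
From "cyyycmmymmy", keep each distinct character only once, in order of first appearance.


Input: 'cyyycmmymmy'
Operation: keep first occurrence of each character
Scan: s[0]='c' new -> keep; s[1]='y' new -> keep; s[2]='y' seen -> skip; s[3]='y' seen -> skip; s[4]='c' seen -> skip; s[5]='m' new -> keep; s[6]='m' seen -> skip; s[7]='y' seen -> skip; s[8]='m' seen -> skip; s[9]='m' seen -> skip; s[10]='y' seen -> skip
Result: cym


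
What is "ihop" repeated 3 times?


Input string: 'ihop'
Operation: repeat 3 times
Concatenation: 'ihop' + 'ihop' + 'ihop'
Result: ihopihopihop


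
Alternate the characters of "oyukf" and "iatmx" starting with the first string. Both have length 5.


String 1: 'oyukf'
String 2: 'iatmx'
Operation: alternate characters
Pairs: 'o'+'i', 'y'+'a', 'u'+'t', 'k'+'m', 'f'+'x'
Result: oiyautkmfx


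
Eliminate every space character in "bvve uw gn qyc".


Input string: 'bvve uw gn qyc'
Operation: remove all spaces
Words: 'bvve', 'uw', 'gn', 'qyc'
Join without spaces: bvveuwgnqyc


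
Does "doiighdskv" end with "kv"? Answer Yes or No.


Input string: 'doiighdskv'
Suffix to check: 'kv'
Last 2 characters of input: 'kv'
Match: True
Result: Yes


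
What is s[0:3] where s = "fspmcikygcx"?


Input string: 'fspmcikygcx'
Operation: slice [0:3]
Extract characters: s[0]='f', s[1]='s', s[2]='p'
Result: fsp


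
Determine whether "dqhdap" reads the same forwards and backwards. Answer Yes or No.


Input string: 'dqhdap'
Reversed: 'padhqd'
Compare pairs: s[0]='d' vs s[5]='p' (mismatch), s[1]='q' vs s[4]='a' (mismatch), s[2]='h' vs s[3]='d' (mismatch)
Palindrome: No


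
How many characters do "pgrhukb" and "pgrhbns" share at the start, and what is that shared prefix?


String 1: 'pgrhukb'
String 2: 'pgrhbns'
Compare position by position:
pos 0: 'p' vs 'p' match
pos 1: 'g' vs 'g' match
pos 2: 'r' vs 'r' match
pos 3: 'h' vs 'h' match
pos 4: 'u' vs 'b' differ -> stop
Longest common prefix: "pgrh" (length 4)


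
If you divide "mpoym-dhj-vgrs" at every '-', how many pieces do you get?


Input string: 'mpoym-dhj-vgrs'
Delimiter: '-'
Split result: 'mpoym', 'dhj', 'vgrs'
Number of parts: 3


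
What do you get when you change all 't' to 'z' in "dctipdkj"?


Input string: 'dctipdkj'
Operation: replace 't' with 'z'
Positions of 't': 2
After replacement: dczipdkj


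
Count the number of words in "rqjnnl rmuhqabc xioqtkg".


Input string: 'rqjnnl rmuhqabc xioqtkg'
Operation: split by spaces
Words found: 'rqjnnl', 'rmuhqabc', 'xioqtkg'
Word count: 3


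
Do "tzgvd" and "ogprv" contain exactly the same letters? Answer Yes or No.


String 1: 'tzgvd' -> sorted: 'dgtvz'
String 2: 'ogprv' -> sorted: 'goprv'
Compare sorted forms: 'dgtvz' != 'goprv'
Anagram: No


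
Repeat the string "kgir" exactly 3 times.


Input string: 'kgir'
Operation: repeat 3 times
Concatenation: 'kgir' + 'kgir' + 'kgir'
Result: kgirkgirkgir
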